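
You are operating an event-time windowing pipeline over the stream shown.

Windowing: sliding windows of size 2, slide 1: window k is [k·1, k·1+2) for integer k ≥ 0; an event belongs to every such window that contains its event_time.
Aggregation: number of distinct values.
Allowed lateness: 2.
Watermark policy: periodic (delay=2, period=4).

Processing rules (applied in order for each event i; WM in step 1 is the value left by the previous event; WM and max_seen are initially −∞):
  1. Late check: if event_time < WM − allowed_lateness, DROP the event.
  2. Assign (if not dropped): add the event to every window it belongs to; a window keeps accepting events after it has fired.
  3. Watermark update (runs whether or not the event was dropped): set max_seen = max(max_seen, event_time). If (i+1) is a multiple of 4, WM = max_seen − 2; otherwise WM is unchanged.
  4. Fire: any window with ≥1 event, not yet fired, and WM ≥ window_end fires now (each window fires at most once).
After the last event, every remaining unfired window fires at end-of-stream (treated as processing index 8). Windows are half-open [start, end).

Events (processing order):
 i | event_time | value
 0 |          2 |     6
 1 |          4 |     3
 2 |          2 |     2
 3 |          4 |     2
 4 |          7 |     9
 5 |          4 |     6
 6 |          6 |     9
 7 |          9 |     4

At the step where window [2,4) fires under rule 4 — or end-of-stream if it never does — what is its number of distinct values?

i=0 t=2 v=6: → [2,4),[1,3); WM=−∞
i=1 t=4 v=3: → [4,6),[3,5); WM=−∞
i=2 t=2 v=2: → [2,4),[1,3); WM=−∞
i=3 t=4 v=2: → [4,6),[3,5); WM=2
i=4 t=7 v=9: → [7,9),[6,8); WM=2
i=5 t=4 v=6: → [4,6),[3,5); WM=2
i=6 t=6 v=9: → [6,8),[5,7); WM=2
i=7 t=9 v=4: → [9,11),[8,10); WM=7; [1,3) fires=2 [2,4) fires=2 [3,5) fires=3 [4,6) fires=3 [5,7) fires=1

2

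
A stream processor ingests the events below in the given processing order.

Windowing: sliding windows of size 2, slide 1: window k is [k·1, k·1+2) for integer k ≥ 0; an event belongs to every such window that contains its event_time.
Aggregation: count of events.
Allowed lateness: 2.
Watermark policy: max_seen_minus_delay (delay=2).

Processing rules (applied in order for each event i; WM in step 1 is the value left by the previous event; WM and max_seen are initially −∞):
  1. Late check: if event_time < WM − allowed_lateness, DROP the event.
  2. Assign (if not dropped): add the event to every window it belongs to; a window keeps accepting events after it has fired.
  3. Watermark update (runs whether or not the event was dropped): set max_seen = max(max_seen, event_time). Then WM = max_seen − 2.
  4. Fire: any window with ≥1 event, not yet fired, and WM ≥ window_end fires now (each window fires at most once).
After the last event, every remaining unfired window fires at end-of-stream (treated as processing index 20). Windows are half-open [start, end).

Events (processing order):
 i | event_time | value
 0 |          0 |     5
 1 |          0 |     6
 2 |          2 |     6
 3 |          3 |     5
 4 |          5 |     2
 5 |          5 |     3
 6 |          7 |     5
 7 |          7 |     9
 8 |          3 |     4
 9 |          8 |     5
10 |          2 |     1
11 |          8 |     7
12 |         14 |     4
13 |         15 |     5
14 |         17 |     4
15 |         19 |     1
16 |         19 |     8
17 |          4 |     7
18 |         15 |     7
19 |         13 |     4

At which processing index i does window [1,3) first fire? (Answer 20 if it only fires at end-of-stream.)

i=0 t=0 v=5: → [0,2); WM=-2
i=1 t=0 v=6: → [0,2); WM=-2
i=2 t=2 v=6: → [2,4),[1,3); WM=0
i=3 t=3 v=5: → [3,5),[2,4); WM=1
i=4 t=5 v=2: → [5,7),[4,6); WM=3; [0,2) fires=2 [1,3) fires=1
i=5 t=5 v=3: → [5,7),[4,6); WM=3
i=6 t=7 v=5: → [7,9),[6,8); WM=5; [2,4) fires=2 [3,5) fires=1
i=7 t=7 v=9: → [7,9),[6,8); WM=5
i=8 t=3 v=4: → [3,5),[2,4); WM=5
i=9 t=8 v=5: → [8,10),[7,9); WM=6; [4,6) fires=2
i=10 t=2 v=1: DROP (t<6-2); WM=6
i=11 t=8 v=7: → [8,10),[7,9); WM=6
i=12 t=14 v=4: → [14,16),[13,15); WM=12; [5,7) fires=2 [6,8) fires=2 [7,9) fires=4 [8,10) fires=2
i=13 t=15 v=5: → [15,17),[14,16); WM=13
i=14 t=17 v=4: → [17,19),[16,18); WM=15; [13,15) fires=1
i=15 t=19 v=1: → [19,21),[18,20); WM=17; [14,16) fires=2 [15,17) fires=1
i=16 t=19 v=8: → [19,21),[18,20); WM=17
i=17 t=4 v=7: DROP (t<17-2); WM=17
i=18 t=15 v=7: → [15,17),[14,16); WM=17
i=19 t=13 v=4: DROP (t<17-2); WM=17

4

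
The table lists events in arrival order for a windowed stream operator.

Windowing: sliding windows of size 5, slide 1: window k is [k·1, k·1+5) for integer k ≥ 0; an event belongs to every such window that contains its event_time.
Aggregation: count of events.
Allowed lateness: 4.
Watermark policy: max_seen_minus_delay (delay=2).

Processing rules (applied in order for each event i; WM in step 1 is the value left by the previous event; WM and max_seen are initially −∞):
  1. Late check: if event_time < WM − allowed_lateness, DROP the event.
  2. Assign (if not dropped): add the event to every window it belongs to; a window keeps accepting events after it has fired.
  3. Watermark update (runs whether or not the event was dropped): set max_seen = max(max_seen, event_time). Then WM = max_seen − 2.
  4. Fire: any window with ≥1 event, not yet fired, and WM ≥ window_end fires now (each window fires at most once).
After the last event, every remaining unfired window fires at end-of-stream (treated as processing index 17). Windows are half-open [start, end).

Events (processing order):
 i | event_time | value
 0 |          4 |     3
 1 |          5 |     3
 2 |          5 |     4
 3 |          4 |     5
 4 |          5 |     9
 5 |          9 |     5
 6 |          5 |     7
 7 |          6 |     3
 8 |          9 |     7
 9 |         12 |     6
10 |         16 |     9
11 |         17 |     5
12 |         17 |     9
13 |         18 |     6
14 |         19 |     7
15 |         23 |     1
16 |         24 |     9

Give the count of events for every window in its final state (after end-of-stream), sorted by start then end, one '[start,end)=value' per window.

[0,5)=2 [1,6)=6 [2,7)=7 [3,8)=7 [4,9)=7 [5,10)=7 [6,11)=3 [7,12)=2 [8,13)=3 [9,14)=3 [10,15)=1 [11,16)=1 [12,17)=2 [13,18)=3 [14,19)=4 [15,20)=5 [16,21)=5 [17,22)=4 [18,23)=2 [19,24)=2 [20,25)=2 [21,26)=2 [22,27)=2 [23,28)=2 [24,29)=1

i=0 t=4 v=3: → [4,9),[3,8),[2,7),[1,6),[0,5); WM=2
i=1 t=5 v=3: → [5,10),[4,9),[3,8),[2,7),[1,6); WM=3
i=2 t=5 v=4: → [5,10),[4,9),[3,8),[2,7),[1,6); WM=3
i=3 t=4 v=5: → [4,9),[3,8),[2,7),[1,6),[0,5); WM=3
i=4 t=5 v=9: → [5,10),[4,9),[3,8),[2,7),[1,6); WM=3
i=5 t=9 v=5: → [9,14),[8,13),[7,12),[6,11),[5,10); WM=7; [0,5) fires=2 [1,6) fires=5 [2,7) fires=5
i=6 t=5 v=7: → [5,10),[4,9),[3,8),[2,7),[1,6); WM=7
i=7 t=6 v=3: → [6,11),[5,10),[4,9),[3,8),[2,7); WM=7
i=8 t=9 v=7: → [9,14),[8,13),[7,12),[6,11),[5,10); WM=7
i=9 t=12 v=6: → [12,17),[11,16),[10,15),[9,14),[8,13); WM=10; [3,8) fires=7 [4,9) fires=7 [5,10) fires=7
i=10 t=16 v=9: → [16,21),[15,20),[14,19),[13,18),[12,17); WM=14; [6,11) fires=3 [7,12) fires=2 [8,13) fires=3 [9,14) fires=3
i=11 t=17 v=5: → [17,22),[16,21),[15,20),[14,19),[13,18); WM=15; [10,15) fires=1
i=12 t=17 v=9: → [17,22),[16,21),[15,20),[14,19),[13,18); WM=15
i=13 t=18 v=6: → [18,23),[17,22),[16,21),[15,20),[14,19); WM=16; [11,16) fires=1
i=14 t=19 v=7: → [19,24),[18,23),[17,22),[16,21),[15,20); WM=17; [12,17) fires=2
i=15 t=23 v=1: → [23,28),[22,27),[21,26),[20,25),[19,24); WM=21; [13,18) fires=3 [14,19) fires=4 [15,20) fires=5 [16,21) fires=5
i=16 t=24 v=9: → [24,29),[23,28),[22,27),[21,26),[20,25); WM=22; [17,22) fires=4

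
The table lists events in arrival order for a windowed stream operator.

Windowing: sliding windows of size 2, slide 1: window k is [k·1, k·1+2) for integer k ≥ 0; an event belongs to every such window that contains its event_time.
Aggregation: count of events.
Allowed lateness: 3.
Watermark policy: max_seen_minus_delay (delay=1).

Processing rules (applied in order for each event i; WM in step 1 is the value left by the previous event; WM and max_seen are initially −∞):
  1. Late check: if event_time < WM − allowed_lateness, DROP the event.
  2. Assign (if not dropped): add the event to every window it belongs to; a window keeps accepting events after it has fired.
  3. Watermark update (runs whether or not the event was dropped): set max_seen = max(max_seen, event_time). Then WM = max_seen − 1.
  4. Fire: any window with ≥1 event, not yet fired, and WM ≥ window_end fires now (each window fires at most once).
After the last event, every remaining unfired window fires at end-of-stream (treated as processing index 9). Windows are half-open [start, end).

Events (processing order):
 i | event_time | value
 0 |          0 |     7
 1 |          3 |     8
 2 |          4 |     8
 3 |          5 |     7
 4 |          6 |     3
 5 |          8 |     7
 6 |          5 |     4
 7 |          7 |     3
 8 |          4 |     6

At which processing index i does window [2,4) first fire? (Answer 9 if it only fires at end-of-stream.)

3

i=0 t=0 v=7: → [0,2); WM=-1
i=1 t=3 v=8: → [3,5),[2,4); WM=2; [0,2) fires=1
i=2 t=4 v=8: → [4,6),[3,5); WM=3
i=3 t=5 v=7: → [5,7),[4,6); WM=4; [2,4) fires=1
i=4 t=6 v=3: → [6,8),[5,7); WM=5; [3,5) fires=2
i=5 t=8 v=7: → [8,10),[7,9); WM=7; [4,6) fires=2 [5,7) fires=2
i=6 t=5 v=4: → [5,7),[4,6); WM=7
i=7 t=7 v=3: → [7,9),[6,8); WM=7
i=8 t=4 v=6: → [4,6),[3,5); WM=7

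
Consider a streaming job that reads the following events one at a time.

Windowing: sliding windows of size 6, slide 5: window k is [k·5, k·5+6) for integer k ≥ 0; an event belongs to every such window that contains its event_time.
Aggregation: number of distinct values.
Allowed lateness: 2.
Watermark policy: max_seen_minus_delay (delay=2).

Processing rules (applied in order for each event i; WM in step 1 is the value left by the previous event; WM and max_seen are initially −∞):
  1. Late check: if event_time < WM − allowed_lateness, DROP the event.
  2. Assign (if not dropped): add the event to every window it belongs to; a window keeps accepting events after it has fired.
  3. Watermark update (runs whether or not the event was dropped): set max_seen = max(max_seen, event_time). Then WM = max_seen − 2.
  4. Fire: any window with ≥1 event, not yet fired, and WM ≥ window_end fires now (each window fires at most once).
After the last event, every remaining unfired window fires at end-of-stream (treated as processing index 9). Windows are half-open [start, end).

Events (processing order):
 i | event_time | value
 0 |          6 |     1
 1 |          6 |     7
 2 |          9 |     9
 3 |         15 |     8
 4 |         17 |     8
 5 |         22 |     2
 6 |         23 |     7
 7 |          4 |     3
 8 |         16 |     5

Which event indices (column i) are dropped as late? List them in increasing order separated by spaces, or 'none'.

i=0 t=6 v=1: → [5,11); WM=4
i=1 t=6 v=7: → [5,11); WM=4
i=2 t=9 v=9: → [5,11); WM=7
i=3 t=15 v=8: → [15,21),[10,16); WM=13; [5,11) fires=3
i=4 t=17 v=8: → [15,21); WM=15
i=5 t=22 v=2: → [20,26); WM=20; [10,16) fires=1
i=6 t=23 v=7: → [20,26); WM=21; [15,21) fires=1
i=7 t=4 v=3: DROP (t<21-2); WM=21
i=8 t=16 v=5: DROP (t<21-2); WM=21

7 8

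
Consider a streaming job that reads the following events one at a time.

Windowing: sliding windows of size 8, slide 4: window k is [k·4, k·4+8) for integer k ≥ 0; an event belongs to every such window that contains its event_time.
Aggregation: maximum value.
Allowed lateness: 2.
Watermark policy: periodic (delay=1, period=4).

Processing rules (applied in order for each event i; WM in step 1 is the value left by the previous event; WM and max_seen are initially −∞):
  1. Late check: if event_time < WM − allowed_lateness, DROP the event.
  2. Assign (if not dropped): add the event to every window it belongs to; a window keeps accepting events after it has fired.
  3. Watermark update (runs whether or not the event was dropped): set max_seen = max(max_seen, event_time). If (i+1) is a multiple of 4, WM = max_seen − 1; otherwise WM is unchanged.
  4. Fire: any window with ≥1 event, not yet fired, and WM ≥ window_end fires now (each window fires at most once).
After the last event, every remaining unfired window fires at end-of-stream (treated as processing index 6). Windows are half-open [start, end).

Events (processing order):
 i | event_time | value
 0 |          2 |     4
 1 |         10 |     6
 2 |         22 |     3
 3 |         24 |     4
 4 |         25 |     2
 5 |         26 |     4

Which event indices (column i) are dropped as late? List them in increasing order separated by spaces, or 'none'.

i=0 t=2 v=4: → [0,8); WM=−∞
i=1 t=10 v=6: → [8,16),[4,12); WM=−∞
i=2 t=22 v=3: → [20,28),[16,24); WM=−∞
i=3 t=24 v=4: → [24,32),[20,28); WM=23; [0,8) fires=4 [4,12) fires=6 [8,16) fires=6
i=4 t=25 v=2: → [24,32),[20,28); WM=23
i=5 t=26 v=4: → [24,32),[20,28); WM=23

none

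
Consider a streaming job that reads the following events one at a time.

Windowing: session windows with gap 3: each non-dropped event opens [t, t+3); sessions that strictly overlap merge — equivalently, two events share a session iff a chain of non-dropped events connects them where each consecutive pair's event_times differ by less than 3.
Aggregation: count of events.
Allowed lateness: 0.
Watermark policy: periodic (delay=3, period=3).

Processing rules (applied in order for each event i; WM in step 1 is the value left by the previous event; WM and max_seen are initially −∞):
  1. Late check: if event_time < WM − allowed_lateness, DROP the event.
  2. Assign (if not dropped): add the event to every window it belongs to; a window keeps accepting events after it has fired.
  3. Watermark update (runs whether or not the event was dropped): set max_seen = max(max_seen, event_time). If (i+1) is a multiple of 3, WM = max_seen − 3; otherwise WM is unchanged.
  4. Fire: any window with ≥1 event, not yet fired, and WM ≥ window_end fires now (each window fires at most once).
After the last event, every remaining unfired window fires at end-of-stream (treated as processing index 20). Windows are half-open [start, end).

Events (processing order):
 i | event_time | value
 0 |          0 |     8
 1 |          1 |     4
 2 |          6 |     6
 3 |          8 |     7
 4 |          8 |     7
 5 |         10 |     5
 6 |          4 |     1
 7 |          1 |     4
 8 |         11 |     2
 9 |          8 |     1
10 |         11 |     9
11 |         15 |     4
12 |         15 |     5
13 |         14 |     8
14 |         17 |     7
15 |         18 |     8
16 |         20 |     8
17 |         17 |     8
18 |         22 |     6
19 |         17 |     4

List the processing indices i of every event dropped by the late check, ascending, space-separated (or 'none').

6 7

i=0 t=0 v=8: → [0,3); WM=−∞
i=1 t=1 v=4: → [0,4); WM=−∞
i=2 t=6 v=6: → [6,9); WM=3
i=3 t=8 v=7: → [6,11); WM=3
i=4 t=8 v=7: → [6,11); WM=3
i=5 t=10 v=5: → [6,13); WM=7
i=6 t=4 v=1: DROP (t<7-0); WM=7
i=7 t=1 v=4: DROP (t<7-0); WM=7
i=8 t=11 v=2: → [6,14); WM=8
i=9 t=8 v=1: → [6,14); WM=8
i=10 t=11 v=9: → [6,14); WM=8
i=11 t=15 v=4: → [15,18); WM=12
i=12 t=15 v=5: → [15,18); WM=12
i=13 t=14 v=8: → [14,18); WM=12
i=14 t=17 v=7: → [14,20); WM=14
i=15 t=18 v=8: → [14,21); WM=14
i=16 t=20 v=8: → [14,23); WM=14
i=17 t=17 v=8: → [14,23); WM=17
i=18 t=22 v=6: → [14,25); WM=17
i=19 t=17 v=4: → [14,25); WM=17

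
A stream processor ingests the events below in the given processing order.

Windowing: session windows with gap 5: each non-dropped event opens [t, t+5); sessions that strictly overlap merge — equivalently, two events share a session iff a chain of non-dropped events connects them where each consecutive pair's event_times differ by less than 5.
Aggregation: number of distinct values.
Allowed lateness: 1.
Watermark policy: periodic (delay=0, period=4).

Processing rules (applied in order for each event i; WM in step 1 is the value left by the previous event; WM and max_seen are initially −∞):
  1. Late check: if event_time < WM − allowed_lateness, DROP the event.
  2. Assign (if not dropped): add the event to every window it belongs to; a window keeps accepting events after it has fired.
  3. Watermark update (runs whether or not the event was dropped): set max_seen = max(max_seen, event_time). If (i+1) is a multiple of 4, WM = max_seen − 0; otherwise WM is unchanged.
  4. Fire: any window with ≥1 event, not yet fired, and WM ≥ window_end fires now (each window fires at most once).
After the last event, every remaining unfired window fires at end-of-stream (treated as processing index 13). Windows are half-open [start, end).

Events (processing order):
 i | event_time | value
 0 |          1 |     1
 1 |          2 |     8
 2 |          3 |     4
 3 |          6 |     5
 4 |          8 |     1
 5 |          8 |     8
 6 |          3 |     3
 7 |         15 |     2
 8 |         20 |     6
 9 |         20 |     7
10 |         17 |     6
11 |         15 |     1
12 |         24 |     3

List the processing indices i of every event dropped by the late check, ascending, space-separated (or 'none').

6

i=0 t=1 v=1: → [1,6); WM=−∞
i=1 t=2 v=8: → [1,7); WM=−∞
i=2 t=3 v=4: → [1,8); WM=−∞
i=3 t=6 v=5: → [1,11); WM=6
i=4 t=8 v=1: → [1,13); WM=6
i=5 t=8 v=8: → [1,13); WM=6
i=6 t=3 v=3: DROP (t<6-1); WM=6
i=7 t=15 v=2: → [15,20); WM=15
i=8 t=20 v=6: → [20,25); WM=15
i=9 t=20 v=7: → [20,25); WM=15
i=10 t=17 v=6: → [15,25); WM=15
i=11 t=15 v=1: → [15,25); WM=20
i=12 t=24 v=3: → [15,29); WM=20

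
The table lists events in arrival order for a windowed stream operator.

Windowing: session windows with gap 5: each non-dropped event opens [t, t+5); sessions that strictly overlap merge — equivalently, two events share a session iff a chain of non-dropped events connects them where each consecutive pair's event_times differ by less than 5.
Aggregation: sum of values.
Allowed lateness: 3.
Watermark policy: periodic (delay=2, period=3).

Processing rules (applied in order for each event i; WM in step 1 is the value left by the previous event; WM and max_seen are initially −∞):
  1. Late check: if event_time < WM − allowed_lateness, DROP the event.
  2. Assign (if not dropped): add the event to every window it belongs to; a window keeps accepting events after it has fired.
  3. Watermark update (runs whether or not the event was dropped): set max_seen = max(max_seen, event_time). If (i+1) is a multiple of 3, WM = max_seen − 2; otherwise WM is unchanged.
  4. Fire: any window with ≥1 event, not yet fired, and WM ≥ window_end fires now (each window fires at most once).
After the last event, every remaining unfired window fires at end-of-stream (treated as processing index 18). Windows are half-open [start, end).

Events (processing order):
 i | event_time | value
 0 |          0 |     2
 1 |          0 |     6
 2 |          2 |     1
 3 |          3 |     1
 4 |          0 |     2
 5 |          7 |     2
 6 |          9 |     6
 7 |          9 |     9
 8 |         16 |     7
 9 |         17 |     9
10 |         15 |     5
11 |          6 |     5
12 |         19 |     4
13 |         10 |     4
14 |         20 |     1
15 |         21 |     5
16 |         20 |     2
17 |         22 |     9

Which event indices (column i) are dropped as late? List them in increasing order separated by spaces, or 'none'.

11 13

i=0 t=0 v=2: → [0,5); WM=−∞
i=1 t=0 v=6: → [0,5); WM=−∞
i=2 t=2 v=1: → [0,7); WM=0
i=3 t=3 v=1: → [0,8); WM=0
i=4 t=0 v=2: → [0,8); WM=0
i=5 t=7 v=2: → [0,12); WM=5
i=6 t=9 v=6: → [0,14); WM=5
i=7 t=9 v=9: → [0,14); WM=5
i=8 t=16 v=7: → [16,21); WM=14
i=9 t=17 v=9: → [16,22); WM=14
i=10 t=15 v=5: → [15,22); WM=14
i=11 t=6 v=5: DROP (t<14-3); WM=15
i=12 t=19 v=4: → [15,24); WM=15
i=13 t=10 v=4: DROP (t<15-3); WM=15
i=14 t=20 v=1: → [15,25); WM=18
i=15 t=21 v=5: → [15,26); WM=18
i=16 t=20 v=2: → [15,26); WM=18
i=17 t=22 v=9: → [15,27); WM=20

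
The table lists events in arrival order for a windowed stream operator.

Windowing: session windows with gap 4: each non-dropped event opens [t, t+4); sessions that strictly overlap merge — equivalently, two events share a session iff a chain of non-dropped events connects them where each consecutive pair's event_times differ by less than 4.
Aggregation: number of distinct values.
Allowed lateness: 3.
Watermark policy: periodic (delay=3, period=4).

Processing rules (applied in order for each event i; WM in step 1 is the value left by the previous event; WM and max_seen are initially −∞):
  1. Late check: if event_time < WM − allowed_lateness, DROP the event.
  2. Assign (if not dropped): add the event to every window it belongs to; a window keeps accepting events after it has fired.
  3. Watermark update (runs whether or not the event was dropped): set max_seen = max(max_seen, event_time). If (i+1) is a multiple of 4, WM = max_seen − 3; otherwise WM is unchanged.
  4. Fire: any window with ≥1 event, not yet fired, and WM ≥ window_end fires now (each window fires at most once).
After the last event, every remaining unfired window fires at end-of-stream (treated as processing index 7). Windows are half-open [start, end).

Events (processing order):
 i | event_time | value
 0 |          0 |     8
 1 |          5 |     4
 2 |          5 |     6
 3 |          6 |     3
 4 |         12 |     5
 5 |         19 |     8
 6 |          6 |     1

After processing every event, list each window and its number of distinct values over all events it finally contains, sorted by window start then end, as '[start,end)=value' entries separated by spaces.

[0,4)=1 [5,10)=4 [12,16)=1 [19,23)=1

i=0 t=0 v=8: → [0,4); WM=−∞
i=1 t=5 v=4: → [5,9); WM=−∞
i=2 t=5 v=6: → [5,9); WM=−∞
i=3 t=6 v=3: → [5,10); WM=3
i=4 t=12 v=5: → [12,16); WM=3
i=5 t=19 v=8: → [19,23); WM=3
i=6 t=6 v=1: → [5,10); WM=3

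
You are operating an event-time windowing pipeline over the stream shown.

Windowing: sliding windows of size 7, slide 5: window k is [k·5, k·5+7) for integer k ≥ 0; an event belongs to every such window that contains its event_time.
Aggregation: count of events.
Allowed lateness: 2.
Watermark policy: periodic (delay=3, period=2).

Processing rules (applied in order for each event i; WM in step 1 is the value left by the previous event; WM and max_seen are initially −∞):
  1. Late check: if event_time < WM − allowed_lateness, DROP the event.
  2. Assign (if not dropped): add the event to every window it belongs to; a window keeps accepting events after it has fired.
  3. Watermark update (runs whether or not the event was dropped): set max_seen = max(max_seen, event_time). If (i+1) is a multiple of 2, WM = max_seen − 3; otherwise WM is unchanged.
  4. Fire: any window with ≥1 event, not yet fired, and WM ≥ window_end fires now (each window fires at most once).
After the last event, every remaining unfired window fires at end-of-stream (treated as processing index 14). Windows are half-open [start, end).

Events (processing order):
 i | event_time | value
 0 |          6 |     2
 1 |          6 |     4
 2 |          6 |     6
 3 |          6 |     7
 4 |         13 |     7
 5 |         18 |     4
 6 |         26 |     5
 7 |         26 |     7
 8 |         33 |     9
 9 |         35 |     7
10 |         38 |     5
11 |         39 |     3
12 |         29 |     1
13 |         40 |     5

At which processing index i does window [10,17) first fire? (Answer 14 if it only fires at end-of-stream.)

i=0 t=6 v=2: → [5,12),[0,7); WM=−∞
i=1 t=6 v=4: → [5,12),[0,7); WM=3
i=2 t=6 v=6: → [5,12),[0,7); WM=3
i=3 t=6 v=7: → [5,12),[0,7); WM=3
i=4 t=13 v=7: → [10,17); WM=3
i=5 t=18 v=4: → [15,22); WM=15; [0,7) fires=4 [5,12) fires=4
i=6 t=26 v=5: → [25,32),[20,27); WM=15
i=7 t=26 v=7: → [25,32),[20,27); WM=23; [10,17) fires=1 [15,22) fires=1
i=8 t=33 v=9: → [30,37); WM=23
i=9 t=35 v=7: → [35,42),[30,37); WM=32; [20,27) fires=2 [25,32) fires=2
i=10 t=38 v=5: → [35,42); WM=32
i=11 t=39 v=3: → [35,42); WM=36
i=12 t=29 v=1: DROP (t<36-2); WM=36
i=13 t=40 v=5: → [40,47),[35,42); WM=37; [30,37) fires=2

7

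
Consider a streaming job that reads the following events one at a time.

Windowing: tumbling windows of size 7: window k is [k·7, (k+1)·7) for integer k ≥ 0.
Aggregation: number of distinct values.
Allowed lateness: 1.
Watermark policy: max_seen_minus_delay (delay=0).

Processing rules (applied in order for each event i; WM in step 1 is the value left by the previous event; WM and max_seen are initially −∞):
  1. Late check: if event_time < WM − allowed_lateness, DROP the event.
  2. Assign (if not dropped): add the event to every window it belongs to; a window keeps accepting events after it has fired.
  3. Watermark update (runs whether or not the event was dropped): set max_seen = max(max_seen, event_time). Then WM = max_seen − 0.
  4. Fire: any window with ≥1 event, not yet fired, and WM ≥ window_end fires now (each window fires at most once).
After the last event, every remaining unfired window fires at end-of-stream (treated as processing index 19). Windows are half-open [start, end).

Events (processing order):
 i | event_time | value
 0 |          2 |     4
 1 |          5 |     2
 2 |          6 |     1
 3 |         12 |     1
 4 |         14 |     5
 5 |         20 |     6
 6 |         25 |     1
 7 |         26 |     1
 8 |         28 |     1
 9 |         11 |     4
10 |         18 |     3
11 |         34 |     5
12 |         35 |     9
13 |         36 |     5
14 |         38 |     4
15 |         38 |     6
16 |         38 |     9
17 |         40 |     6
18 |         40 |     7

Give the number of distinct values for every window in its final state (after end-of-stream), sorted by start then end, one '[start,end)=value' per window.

i=0 t=2 v=4: → [0,7); WM=2
i=1 t=5 v=2: → [0,7); WM=5
i=2 t=6 v=1: → [0,7); WM=6
i=3 t=12 v=1: → [7,14); WM=12; [0,7) fires=3
i=4 t=14 v=5: → [14,21); WM=14; [7,14) fires=1
i=5 t=20 v=6: → [14,21); WM=20
i=6 t=25 v=1: → [21,28); WM=25; [14,21) fires=2
i=7 t=26 v=1: → [21,28); WM=26
i=8 t=28 v=1: → [28,35); WM=28; [21,28) fires=1
i=9 t=11 v=4: DROP (t<28-1); WM=28
i=10 t=18 v=3: DROP (t<28-1); WM=28
i=11 t=34 v=5: → [28,35); WM=34
i=12 t=35 v=9: → [35,42); WM=35; [28,35) fires=2
i=13 t=36 v=5: → [35,42); WM=36
i=14 t=38 v=4: → [35,42); WM=38
i=15 t=38 v=6: → [35,42); WM=38
i=16 t=38 v=9: → [35,42); WM=38
i=17 t=40 v=6: → [35,42); WM=40
i=18 t=40 v=7: → [35,42); WM=40

[0,7)=3 [7,14)=1 [14,21)=2 [21,28)=1 [28,35)=2 [35,42)=5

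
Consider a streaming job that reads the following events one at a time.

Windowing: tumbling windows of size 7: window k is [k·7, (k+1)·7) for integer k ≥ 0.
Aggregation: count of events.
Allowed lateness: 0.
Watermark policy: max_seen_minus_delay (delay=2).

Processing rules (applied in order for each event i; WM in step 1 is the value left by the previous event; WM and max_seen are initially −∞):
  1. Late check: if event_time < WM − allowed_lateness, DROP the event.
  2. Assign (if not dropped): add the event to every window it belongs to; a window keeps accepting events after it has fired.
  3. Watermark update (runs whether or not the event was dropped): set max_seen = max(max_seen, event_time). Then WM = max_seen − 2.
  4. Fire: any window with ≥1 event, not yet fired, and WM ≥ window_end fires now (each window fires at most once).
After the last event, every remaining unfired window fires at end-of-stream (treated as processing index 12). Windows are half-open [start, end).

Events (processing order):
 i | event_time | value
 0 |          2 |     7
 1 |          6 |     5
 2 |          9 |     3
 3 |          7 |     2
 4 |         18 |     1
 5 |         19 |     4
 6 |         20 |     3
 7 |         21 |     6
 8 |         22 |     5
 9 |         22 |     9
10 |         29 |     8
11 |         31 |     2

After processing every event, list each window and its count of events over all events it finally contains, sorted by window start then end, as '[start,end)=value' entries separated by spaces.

[0,7)=2 [7,14)=2 [14,21)=3 [21,28)=3 [28,35)=2

i=0 t=2 v=7: → [0,7); WM=0
i=1 t=6 v=5: → [0,7); WM=4
i=2 t=9 v=3: → [7,14); WM=7; [0,7) fires=2
i=3 t=7 v=2: → [7,14); WM=7
i=4 t=18 v=1: → [14,21); WM=16; [7,14) fires=2
i=5 t=19 v=4: → [14,21); WM=17
i=6 t=20 v=3: → [14,21); WM=18
i=7 t=21 v=6: → [21,28); WM=19
i=8 t=22 v=5: → [21,28); WM=20
i=9 t=22 v=9: → [21,28); WM=20
i=10 t=29 v=8: → [28,35); WM=27; [14,21) fires=3
i=11 t=31 v=2: → [28,35); WM=29; [21,28) fires=3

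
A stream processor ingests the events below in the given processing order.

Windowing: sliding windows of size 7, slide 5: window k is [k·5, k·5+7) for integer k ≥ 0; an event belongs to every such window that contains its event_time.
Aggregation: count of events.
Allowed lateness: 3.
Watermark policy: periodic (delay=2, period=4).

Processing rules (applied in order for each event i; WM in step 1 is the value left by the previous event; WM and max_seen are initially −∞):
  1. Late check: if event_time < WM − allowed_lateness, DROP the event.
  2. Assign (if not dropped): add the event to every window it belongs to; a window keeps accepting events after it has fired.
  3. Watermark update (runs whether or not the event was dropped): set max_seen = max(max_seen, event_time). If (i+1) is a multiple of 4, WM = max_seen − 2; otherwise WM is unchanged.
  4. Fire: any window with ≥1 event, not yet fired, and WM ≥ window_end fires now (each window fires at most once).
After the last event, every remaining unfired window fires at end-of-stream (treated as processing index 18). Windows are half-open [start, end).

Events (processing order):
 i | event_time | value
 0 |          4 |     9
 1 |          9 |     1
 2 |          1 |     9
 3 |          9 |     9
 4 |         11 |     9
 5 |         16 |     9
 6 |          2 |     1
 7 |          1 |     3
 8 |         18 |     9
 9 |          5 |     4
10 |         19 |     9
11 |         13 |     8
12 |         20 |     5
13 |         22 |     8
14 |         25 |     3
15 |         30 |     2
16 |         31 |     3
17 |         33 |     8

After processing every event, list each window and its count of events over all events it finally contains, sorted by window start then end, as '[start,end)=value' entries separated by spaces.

[0,7)=2 [5,12)=3 [10,17)=3 [15,22)=4 [20,27)=3 [25,32)=3 [30,37)=3

i=0 t=4 v=9: → [0,7); WM=−∞
i=1 t=9 v=1: → [5,12); WM=−∞
i=2 t=1 v=9: → [0,7); WM=−∞
i=3 t=9 v=9: → [5,12); WM=7; [0,7) fires=2
i=4 t=11 v=9: → [10,17),[5,12); WM=7
i=5 t=16 v=9: → [15,22),[10,17); WM=7
i=6 t=2 v=1: DROP (t<7-3); WM=7
i=7 t=1 v=3: DROP (t<7-3); WM=14; [5,12) fires=3
i=8 t=18 v=9: → [15,22); WM=14
i=9 t=5 v=4: DROP (t<14-3); WM=14
i=10 t=19 v=9: → [15,22); WM=14
i=11 t=13 v=8: → [10,17); WM=17; [10,17) fires=3
i=12 t=20 v=5: → [20,27),[15,22); WM=17
i=13 t=22 v=8: → [20,27); WM=17
i=14 t=25 v=3: → [25,32),[20,27); WM=17
i=15 t=30 v=2: → [30,37),[25,32); WM=28; [15,22) fires=4 [20,27) fires=3
i=16 t=31 v=3: → [30,37),[25,32); WM=28
i=17 t=33 v=8: → [30,37); WM=28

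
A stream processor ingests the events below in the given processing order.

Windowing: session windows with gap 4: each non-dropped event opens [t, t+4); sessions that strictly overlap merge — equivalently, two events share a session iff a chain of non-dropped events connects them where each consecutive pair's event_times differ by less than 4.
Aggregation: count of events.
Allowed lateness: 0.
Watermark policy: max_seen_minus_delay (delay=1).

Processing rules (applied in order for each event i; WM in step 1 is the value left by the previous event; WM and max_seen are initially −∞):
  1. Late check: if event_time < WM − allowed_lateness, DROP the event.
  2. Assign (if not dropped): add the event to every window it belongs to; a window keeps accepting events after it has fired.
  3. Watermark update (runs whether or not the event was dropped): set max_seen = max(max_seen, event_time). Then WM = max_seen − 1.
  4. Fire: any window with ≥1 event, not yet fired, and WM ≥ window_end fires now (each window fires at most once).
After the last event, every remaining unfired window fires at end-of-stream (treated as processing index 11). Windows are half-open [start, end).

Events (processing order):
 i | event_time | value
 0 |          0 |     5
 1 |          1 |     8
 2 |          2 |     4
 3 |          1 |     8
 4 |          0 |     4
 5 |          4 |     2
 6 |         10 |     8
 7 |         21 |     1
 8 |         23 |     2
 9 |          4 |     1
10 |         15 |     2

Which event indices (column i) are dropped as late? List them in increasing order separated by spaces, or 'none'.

4 9 10

i=0 t=0 v=5: → [0,4); WM=-1
i=1 t=1 v=8: → [0,5); WM=0
i=2 t=2 v=4: → [0,6); WM=1
i=3 t=1 v=8: → [0,6); WM=1
i=4 t=0 v=4: DROP (t<1-0); WM=1
i=5 t=4 v=2: → [0,8); WM=3
i=6 t=10 v=8: → [10,14); WM=9
i=7 t=21 v=1: → [21,25); WM=20
i=8 t=23 v=2: → [21,27); WM=22
i=9 t=4 v=1: DROP (t<22-0); WM=22
i=10 t=15 v=2: DROP (t<22-0); WM=22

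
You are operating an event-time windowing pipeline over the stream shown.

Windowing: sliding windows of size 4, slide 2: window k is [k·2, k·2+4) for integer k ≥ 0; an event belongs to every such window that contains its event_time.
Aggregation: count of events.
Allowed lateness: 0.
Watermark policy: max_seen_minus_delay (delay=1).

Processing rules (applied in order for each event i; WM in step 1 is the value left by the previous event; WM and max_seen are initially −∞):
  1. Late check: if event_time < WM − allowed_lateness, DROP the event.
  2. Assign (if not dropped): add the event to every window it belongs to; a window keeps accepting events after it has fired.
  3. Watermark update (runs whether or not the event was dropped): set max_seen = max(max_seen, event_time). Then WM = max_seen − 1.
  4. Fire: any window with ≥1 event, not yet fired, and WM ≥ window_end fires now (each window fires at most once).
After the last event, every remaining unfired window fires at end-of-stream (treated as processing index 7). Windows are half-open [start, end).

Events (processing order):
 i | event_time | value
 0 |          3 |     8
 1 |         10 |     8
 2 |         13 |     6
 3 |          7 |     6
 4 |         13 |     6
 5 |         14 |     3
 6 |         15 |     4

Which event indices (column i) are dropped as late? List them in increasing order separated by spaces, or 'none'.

i=0 t=3 v=8: → [2,6),[0,4); WM=2
i=1 t=10 v=8: → [10,14),[8,12); WM=9; [0,4) fires=1 [2,6) fires=1
i=2 t=13 v=6: → [12,16),[10,14); WM=12; [8,12) fires=1
i=3 t=7 v=6: DROP (t<12-0); WM=12
i=4 t=13 v=6: → [12,16),[10,14); WM=12
i=5 t=14 v=3: → [14,18),[12,16); WM=13
i=6 t=15 v=4: → [14,18),[12,16); WM=14; [10,14) fires=3

3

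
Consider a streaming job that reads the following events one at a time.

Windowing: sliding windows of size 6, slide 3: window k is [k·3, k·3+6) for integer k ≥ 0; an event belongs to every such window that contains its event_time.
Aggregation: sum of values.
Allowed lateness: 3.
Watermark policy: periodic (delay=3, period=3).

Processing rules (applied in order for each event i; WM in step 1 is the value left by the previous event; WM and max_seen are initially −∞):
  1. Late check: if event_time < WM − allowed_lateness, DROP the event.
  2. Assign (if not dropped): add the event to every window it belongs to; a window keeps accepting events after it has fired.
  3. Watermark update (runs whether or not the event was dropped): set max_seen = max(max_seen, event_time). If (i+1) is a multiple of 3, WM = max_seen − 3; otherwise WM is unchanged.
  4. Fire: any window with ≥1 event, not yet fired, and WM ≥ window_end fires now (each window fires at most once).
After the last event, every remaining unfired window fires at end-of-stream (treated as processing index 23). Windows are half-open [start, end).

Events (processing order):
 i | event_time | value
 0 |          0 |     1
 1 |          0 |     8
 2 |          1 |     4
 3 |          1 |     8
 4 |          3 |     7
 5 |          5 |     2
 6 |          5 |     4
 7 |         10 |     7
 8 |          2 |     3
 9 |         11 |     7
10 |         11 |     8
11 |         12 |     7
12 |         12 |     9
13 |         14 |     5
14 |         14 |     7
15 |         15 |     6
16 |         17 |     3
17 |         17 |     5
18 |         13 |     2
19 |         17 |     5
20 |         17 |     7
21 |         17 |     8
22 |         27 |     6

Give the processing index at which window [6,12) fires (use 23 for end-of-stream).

17

i=0 t=0 v=1: → [0,6); WM=−∞
i=1 t=0 v=8: → [0,6); WM=−∞
i=2 t=1 v=4: → [0,6); WM=-2
i=3 t=1 v=8: → [0,6); WM=-2
i=4 t=3 v=7: → [3,9),[0,6); WM=-2
i=5 t=5 v=2: → [3,9),[0,6); WM=2
i=6 t=5 v=4: → [3,9),[0,6); WM=2
i=7 t=10 v=7: → [9,15),[6,12); WM=2
i=8 t=2 v=3: → [0,6); WM=7; [0,6) fires=37
i=9 t=11 v=7: → [9,15),[6,12); WM=7
i=10 t=11 v=8: → [9,15),[6,12); WM=7
i=11 t=12 v=7: → [12,18),[9,15); WM=9; [3,9) fires=13
i=12 t=12 v=9: → [12,18),[9,15); WM=9
i=13 t=14 v=5: → [12,18),[9,15); WM=9
i=14 t=14 v=7: → [12,18),[9,15); WM=11
i=15 t=15 v=6: → [15,21),[12,18); WM=11
i=16 t=17 v=3: → [15,21),[12,18); WM=11
i=17 t=17 v=5: → [15,21),[12,18); WM=14; [6,12) fires=22
i=18 t=13 v=2: → [12,18),[9,15); WM=14
i=19 t=17 v=5: → [15,21),[12,18); WM=14
i=20 t=17 v=7: → [15,21),[12,18); WM=14
i=21 t=17 v=8: → [15,21),[12,18); WM=14
i=22 t=27 v=6: → [27,33),[24,30); WM=14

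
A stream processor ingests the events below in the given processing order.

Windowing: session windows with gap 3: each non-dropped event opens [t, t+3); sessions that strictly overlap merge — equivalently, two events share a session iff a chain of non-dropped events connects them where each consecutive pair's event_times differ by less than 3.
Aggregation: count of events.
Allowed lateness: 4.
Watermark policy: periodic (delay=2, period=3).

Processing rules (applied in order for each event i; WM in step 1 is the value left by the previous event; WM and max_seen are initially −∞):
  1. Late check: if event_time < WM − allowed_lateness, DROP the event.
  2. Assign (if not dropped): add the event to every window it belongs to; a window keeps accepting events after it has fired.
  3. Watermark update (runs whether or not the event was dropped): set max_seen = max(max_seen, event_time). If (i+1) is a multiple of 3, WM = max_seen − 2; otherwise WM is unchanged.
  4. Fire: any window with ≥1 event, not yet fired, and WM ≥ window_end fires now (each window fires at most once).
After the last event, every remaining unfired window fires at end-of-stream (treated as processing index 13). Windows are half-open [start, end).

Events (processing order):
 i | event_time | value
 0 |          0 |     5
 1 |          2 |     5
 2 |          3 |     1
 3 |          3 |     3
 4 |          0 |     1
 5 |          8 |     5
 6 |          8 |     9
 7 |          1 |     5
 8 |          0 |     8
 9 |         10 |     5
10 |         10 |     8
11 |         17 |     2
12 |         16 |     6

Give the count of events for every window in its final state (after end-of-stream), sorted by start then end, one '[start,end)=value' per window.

i=0 t=0 v=5: → [0,3); WM=−∞
i=1 t=2 v=5: → [0,5); WM=−∞
i=2 t=3 v=1: → [0,6); WM=1
i=3 t=3 v=3: → [0,6); WM=1
i=4 t=0 v=1: → [0,6); WM=1
i=5 t=8 v=5: → [8,11); WM=6
i=6 t=8 v=9: → [8,11); WM=6
i=7 t=1 v=5: DROP (t<6-4); WM=6
i=8 t=0 v=8: DROP (t<6-4); WM=6
i=9 t=10 v=5: → [8,13); WM=6
i=10 t=10 v=8: → [8,13); WM=6
i=11 t=17 v=2: → [17,20); WM=15
i=12 t=16 v=6: → [16,20); WM=15

[0,6)=5 [8,13)=4 [16,20)=2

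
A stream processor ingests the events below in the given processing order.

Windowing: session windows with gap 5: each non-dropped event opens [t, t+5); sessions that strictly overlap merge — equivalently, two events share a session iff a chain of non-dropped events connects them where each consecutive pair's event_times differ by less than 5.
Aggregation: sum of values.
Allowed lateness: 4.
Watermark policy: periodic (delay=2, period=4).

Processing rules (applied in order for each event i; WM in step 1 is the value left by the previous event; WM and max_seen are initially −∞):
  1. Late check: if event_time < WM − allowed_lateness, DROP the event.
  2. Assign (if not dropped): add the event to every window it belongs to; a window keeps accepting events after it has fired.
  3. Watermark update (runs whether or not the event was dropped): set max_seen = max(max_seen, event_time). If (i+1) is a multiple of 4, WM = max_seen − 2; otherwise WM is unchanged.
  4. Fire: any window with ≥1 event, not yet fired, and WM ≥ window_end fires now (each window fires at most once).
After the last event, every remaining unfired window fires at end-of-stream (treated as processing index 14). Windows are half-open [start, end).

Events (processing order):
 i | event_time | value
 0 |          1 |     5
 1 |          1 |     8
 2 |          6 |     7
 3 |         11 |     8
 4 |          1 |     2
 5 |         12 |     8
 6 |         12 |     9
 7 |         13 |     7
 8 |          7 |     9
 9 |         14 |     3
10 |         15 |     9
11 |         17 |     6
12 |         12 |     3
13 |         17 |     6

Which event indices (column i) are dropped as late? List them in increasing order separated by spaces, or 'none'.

4

i=0 t=1 v=5: → [1,6); WM=−∞
i=1 t=1 v=8: → [1,6); WM=−∞
i=2 t=6 v=7: → [6,11); WM=−∞
i=3 t=11 v=8: → [11,16); WM=9
i=4 t=1 v=2: DROP (t<9-4); WM=9
i=5 t=12 v=8: → [11,17); WM=9
i=6 t=12 v=9: → [11,17); WM=9
i=7 t=13 v=7: → [11,18); WM=11
i=8 t=7 v=9: → [6,18); WM=11
i=9 t=14 v=3: → [6,19); WM=11
i=10 t=15 v=9: → [6,20); WM=11
i=11 t=17 v=6: → [6,22); WM=15
i=12 t=12 v=3: → [6,22); WM=15
i=13 t=17 v=6: → [6,22); WM=15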